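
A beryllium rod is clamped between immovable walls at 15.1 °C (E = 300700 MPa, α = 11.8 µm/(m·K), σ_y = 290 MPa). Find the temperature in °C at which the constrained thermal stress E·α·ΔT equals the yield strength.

E = 300700 MPa = 300.7 GPa.
E·α·ΔT = 290.0 MPa ⇒ ΔT = 290.0 / (300.7×10³ × 11.8×10⁻⁶) = 81.73 K.
T = 15.1 + 81.73 = 96.83 °C.

96.8 °C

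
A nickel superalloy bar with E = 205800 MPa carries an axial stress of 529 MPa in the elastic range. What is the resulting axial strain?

2.57×10⁻³

E = 205800 MPa = 205.8 GPa = 205800 MPa.
ε = σ/E = 529 / 205800 = 2.57×10⁻³.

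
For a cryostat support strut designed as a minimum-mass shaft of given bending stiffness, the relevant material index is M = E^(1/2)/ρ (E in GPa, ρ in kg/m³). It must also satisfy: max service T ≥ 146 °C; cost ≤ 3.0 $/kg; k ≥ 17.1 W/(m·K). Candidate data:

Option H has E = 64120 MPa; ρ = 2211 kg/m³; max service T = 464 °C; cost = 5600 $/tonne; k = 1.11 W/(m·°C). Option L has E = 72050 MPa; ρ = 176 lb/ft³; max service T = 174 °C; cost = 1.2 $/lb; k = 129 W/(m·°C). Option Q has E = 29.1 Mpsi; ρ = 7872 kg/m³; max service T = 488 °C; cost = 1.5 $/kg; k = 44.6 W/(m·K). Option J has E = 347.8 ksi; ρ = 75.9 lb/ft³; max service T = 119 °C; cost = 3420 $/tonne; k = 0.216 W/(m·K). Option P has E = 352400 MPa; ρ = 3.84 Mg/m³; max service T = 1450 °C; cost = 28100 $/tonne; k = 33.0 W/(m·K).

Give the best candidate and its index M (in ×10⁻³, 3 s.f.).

option L, M = 3.01×10⁻³

Screen on constraints: max service T ≥ 146 °C; cost ≤ 3.0 $/kg; k ≥ 17.1 W/(m·K). Survivors: option L, option Q.
Convert each candidate to consistent units, then evaluate M:
  option L: E = 72.05 GPa, ρ = 2819 kg/m³
  option Q: E = 200.6 GPa, ρ = 7872 kg/m³
  option L: M = 3.01×10⁻³
  option Q: M = 1.80×10⁻³
Option L has the largest M.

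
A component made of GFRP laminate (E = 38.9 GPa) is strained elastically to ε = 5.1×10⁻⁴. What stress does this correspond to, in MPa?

19.8 MPa

σ = E·ε = 38900 MPa × 5.1×10⁻⁴ = 19.8 MPa.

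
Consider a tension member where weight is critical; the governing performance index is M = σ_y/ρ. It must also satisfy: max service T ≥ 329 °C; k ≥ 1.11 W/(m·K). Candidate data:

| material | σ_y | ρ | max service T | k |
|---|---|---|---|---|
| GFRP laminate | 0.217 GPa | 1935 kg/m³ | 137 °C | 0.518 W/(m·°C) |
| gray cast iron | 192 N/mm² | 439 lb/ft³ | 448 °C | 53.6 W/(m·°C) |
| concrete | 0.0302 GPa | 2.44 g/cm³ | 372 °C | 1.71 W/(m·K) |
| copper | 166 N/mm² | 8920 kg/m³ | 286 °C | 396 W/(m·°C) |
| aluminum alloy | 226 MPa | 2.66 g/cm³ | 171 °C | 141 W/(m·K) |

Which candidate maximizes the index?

gray cast iron

Screen on constraints: max service T ≥ 329 °C; k ≥ 1.11 W/(m·K). Survivors: gray cast iron, concrete.
Convert each candidate to consistent units, then evaluate M:
  gray cast iron: σ_y = 192.0 MPa, ρ = 7032 kg/m³
  concrete: σ_y = 30.20 MPa, ρ = 2440 kg/m³
  gray cast iron: M = 27.3 kN·m/kg
  concrete: M = 12.4 kN·m/kg
Highest index: gray cast iron.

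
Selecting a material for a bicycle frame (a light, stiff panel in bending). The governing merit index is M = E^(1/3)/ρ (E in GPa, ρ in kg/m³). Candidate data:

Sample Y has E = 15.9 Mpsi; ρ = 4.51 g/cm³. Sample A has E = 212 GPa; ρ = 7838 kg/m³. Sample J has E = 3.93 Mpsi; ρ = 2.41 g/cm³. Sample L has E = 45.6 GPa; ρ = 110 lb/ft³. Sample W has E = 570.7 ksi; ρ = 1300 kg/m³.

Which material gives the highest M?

In SI units:
  sample Y: E = 109.6 GPa, ρ = 4510 kg/m³
  sample A: E = 212.0 GPa, ρ = 7838 kg/m³
  sample J: E = 27.10 GPa, ρ = 2410 kg/m³
  sample L: E = 45.60 GPa, ρ = 1762 kg/m³
  sample W: E = 3.935 GPa, ρ = 1300 kg/m³
  sample L: M = 2.03×10⁻³
  sample J: M = 1.25×10⁻³
  sample W: M = 1.21×10⁻³
  sample Y: M = 1.06×10⁻³
  sample A: M = 0.761×10⁻³
The maximum is for sample L.

sample L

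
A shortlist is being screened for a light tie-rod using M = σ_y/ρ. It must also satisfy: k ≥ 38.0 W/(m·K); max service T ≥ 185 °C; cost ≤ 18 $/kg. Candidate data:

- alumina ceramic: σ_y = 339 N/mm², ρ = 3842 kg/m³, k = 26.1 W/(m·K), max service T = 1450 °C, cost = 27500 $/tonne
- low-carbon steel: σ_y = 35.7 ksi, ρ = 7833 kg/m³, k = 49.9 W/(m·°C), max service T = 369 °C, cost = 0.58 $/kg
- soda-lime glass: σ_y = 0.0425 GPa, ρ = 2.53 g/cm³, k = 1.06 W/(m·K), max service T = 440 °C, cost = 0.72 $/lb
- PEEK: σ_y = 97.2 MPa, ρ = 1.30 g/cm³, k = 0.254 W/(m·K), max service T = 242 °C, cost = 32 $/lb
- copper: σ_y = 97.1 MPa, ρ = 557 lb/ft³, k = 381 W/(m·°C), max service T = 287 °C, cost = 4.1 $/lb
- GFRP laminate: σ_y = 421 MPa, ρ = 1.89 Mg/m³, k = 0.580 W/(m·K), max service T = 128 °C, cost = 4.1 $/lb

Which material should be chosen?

low-carbon steel

Screen on constraints: k ≥ 38.0 W/(m·K); max service T ≥ 185 °C; cost ≤ 18 $/kg. Survivors: low-carbon steel, copper.
In SI units:
  low-carbon steel: σ_y = 246.1 MPa, ρ = 7833 kg/m³
  copper: σ_y = 97.10 MPa, ρ = 8922 kg/m³
  low-carbon steel: M = 31.4 kN·m/kg
  copper: M = 10.9 kN·m/kg
The maximum is for low-carbon steel.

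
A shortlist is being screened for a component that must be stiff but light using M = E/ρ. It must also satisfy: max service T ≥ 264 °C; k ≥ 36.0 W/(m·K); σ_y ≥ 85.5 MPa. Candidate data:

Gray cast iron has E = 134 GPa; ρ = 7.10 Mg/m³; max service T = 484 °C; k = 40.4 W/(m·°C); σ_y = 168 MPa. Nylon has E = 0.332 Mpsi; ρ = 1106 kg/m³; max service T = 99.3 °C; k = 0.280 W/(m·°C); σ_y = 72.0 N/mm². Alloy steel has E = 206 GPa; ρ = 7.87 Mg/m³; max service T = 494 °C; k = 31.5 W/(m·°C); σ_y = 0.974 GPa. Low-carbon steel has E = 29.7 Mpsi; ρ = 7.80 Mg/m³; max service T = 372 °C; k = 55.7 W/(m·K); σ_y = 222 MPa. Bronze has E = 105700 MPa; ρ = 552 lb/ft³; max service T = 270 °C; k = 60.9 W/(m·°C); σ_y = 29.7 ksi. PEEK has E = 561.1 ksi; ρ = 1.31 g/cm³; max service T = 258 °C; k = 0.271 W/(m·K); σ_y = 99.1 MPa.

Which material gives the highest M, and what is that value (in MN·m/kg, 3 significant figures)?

low-carbon steel, M = 26.3 MN·m/kg

Screen on constraints: max service T ≥ 264 °C; k ≥ 36.0 W/(m·K); σ_y ≥ 85.5 MPa. Survivors: gray cast iron, low-carbon steel, bronze.
Normalizing units and computing the index:
  gray cast iron: E = 134.0 GPa, ρ = 7100 kg/m³
  low-carbon steel: E = 204.8 GPa, ρ = 7800 kg/m³
  bronze: E = 105.7 GPa, ρ = 8842 kg/m³
  low-carbon steel: M = 26.3 MN·m/kg
  gray cast iron: M = 18.9 MN·m/kg
  bronze: M = 12.0 MN·m/kg
The maximum is for low-carbon steel.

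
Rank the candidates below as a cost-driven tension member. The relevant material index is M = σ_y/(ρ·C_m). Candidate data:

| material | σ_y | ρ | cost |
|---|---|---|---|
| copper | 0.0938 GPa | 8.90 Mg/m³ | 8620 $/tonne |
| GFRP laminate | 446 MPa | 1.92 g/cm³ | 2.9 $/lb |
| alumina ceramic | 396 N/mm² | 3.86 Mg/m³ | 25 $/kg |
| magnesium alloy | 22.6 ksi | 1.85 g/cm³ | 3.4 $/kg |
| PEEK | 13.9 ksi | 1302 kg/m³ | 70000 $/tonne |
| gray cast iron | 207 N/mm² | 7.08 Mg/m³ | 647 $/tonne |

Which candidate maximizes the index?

gray cast iron

Convert each candidate to consistent units, then evaluate M:
  copper: σ_y = 93.80 MPa, ρ = 8900 kg/m³, cost = 8.620 $/kg
  GFRP laminate: σ_y = 446.0 MPa, ρ = 1920 kg/m³, cost = 6.393 $/kg
  alumina ceramic: σ_y = 396.0 MPa, ρ = 3860 kg/m³, cost = 25.00 $/kg
  magnesium alloy: σ_y = 155.8 MPa, ρ = 1850 kg/m³, cost = 3.400 $/kg
  PEEK: σ_y = 95.84 MPa, ρ = 1302 kg/m³, cost = 70.00 $/kg
  gray cast iron: σ_y = 207.0 MPa, ρ = 7080 kg/m³, cost = 0.6470 $/kg
  gray cast iron: M = 45.2 kN·m per $
  GFRP laminate: M = 36.3 kN·m per $
  magnesium alloy: M = 24.8 kN·m per $
  alumina ceramic: M = 4.10 kN·m per $
  copper: M = 1.22 kN·m per $
  PEEK: M = 1.05 kN·m per $
Gray cast iron has the largest M.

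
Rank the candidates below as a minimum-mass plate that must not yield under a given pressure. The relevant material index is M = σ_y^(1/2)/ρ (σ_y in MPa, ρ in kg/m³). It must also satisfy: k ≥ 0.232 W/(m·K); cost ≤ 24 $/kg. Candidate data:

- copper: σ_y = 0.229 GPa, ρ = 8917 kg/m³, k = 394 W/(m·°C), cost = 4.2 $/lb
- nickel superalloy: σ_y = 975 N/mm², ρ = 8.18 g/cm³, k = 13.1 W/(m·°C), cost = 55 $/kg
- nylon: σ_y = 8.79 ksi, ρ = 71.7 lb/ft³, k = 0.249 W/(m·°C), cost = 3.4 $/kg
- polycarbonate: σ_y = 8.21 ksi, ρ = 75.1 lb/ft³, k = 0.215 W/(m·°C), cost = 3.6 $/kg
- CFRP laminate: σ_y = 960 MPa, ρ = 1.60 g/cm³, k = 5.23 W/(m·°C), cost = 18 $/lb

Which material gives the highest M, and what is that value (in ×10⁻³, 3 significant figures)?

nylon, M = 6.78×10⁻³

Screen on constraints: k ≥ 0.232 W/(m·K); cost ≤ 24 $/kg. Survivors: copper, nylon.
After converting to SI:
  copper: σ_y = 229.0 MPa, ρ = 8917 kg/m³
  nylon: σ_y = 60.60 MPa, ρ = 1149 kg/m³
  nylon: M = 6.78×10⁻³
  copper: M = 1.70×10⁻³
Highest index: nylon.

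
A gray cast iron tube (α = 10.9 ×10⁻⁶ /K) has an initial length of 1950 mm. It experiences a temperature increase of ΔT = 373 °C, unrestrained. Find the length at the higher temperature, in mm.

1957.9 mm

ΔL = α·L₀·ΔT = 10.9×10⁻⁶ × 1950 mm × 373.0 K = 7.93 mm.
L = L₀ + ΔL = 1950 + 7.93 = 1957.9 mm.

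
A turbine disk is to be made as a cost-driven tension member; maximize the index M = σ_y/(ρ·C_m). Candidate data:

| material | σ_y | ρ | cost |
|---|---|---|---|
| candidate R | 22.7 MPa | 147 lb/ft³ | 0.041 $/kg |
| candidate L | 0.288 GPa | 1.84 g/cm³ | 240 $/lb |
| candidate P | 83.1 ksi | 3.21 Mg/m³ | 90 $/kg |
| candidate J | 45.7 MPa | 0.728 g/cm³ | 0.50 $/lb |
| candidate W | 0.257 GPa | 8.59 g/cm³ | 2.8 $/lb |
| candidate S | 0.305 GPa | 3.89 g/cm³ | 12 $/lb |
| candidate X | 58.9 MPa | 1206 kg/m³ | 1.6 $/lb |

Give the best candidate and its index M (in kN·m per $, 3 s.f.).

candidate R, M = 235 kN·m per $

Convert each candidate to consistent units, then evaluate M:
  candidate R: σ_y = 22.70 MPa, ρ = 2355 kg/m³, cost = 0.04100 $/kg
  candidate L: σ_y = 288.0 MPa, ρ = 1840 kg/m³, cost = 529.1 $/kg
  candidate P: σ_y = 573.0 MPa, ρ = 3210 kg/m³, cost = 90.00 $/kg
  candidate J: σ_y = 45.70 MPa, ρ = 728.0 kg/m³, cost = 1.102 $/kg
  candidate W: σ_y = 257.0 MPa, ρ = 8590 kg/m³, cost = 6.173 $/kg
  candidate S: σ_y = 305.0 MPa, ρ = 3890 kg/m³, cost = 26.46 $/kg
  candidate X: σ_y = 58.90 MPa, ρ = 1206 kg/m³, cost = 3.527 $/kg
  candidate R: M = 235 kN·m per $
  candidate J: M = 56.9 kN·m per $
  candidate X: M = 13.8 kN·m per $
  candidate W: M = 4.85 kN·m per $
  candidate S: M = 2.96 kN·m per $
  candidate P: M = 1.98 kN·m per $
  candidate L: M = 0.296 kN·m per $
Candidate R ranks first.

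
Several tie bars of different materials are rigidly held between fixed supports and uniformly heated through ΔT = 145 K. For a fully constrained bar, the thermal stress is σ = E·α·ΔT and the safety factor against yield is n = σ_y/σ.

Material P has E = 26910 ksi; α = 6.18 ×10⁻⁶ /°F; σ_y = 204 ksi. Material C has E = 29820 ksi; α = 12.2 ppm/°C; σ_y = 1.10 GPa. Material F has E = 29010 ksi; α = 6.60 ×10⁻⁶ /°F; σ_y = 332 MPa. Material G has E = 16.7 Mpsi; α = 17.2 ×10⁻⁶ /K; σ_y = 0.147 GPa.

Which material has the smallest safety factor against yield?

In consistent units (E in GPa, α in ×10⁻⁶/K, σ_y in MPa):
  material P: E = 185.5, α = 11.1, σ_y = 1407 → σ = 299 MPa, n = 4.70
  material C: E = 205.6, α = 12.2, σ_y = 1100 → σ = 364 MPa, n = 3.02
  material F: E = 200.0, α = 11.9, σ_y = 332.0 → σ = 345 MPa, n = 0.964
  material G: E = 115.1, α = 17.2, σ_y = 147.0 → σ = 287 MPa, n = 0.512
Smallest n: material G with n = 0.512.

material G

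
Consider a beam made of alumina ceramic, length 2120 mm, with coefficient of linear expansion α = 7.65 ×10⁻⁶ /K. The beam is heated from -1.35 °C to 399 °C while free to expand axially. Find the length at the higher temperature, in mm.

2126.5 mm

ΔT = 399 − (-1.35) = 400.4 K.
ΔL = α·L₀·ΔT = 7.65×10⁻⁶ × 2120 mm × 400.4 K = 6.49 mm.
L = L₀ + ΔL = 2120 + 6.49 = 2126.5 mm.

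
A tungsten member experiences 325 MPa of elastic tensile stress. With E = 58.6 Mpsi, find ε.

8.04×10⁻⁴

E = 58.6 Mpsi = 404.0 GPa = 404000 MPa.
ε = σ/E = 325 / 404000 = 8.04×10⁻⁴.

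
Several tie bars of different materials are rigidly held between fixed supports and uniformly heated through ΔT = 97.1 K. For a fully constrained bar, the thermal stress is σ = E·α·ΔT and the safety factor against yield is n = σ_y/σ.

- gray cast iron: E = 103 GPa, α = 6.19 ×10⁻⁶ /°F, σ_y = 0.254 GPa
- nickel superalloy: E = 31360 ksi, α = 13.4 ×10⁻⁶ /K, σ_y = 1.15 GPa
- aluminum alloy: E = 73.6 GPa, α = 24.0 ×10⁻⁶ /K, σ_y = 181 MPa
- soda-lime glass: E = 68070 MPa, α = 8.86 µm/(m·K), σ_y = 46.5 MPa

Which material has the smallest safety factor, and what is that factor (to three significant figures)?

soda-lime glass, n = 0.794

Per material, after unit conversion:
  gray cast iron: E = 103.0, α = 11.1, σ_y = 254.0 → σ = 111 MPa, n = 2.28
  nickel superalloy: E = 216.2, α = 13.4, σ_y = 1150 → σ = 281 MPa, n = 4.09
  aluminum alloy: E = 73.60, α = 24.0, σ_y = 181.0 → σ = 172 MPa, n = 1.06
  soda-lime glass: E = 68.07, α = 8.86, σ_y = 46.50 → σ = 58.6 MPa, n = 0.794
Soda-lime glass has the lowest safety factor, n = 0.794.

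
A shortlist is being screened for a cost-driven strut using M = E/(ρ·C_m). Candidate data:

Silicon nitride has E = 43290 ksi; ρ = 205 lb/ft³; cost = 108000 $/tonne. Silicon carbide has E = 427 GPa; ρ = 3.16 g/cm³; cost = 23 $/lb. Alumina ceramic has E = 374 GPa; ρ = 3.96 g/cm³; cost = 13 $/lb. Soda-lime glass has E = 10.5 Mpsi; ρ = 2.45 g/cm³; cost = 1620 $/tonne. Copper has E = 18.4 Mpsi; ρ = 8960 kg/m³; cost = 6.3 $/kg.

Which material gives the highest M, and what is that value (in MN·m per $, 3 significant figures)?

Convert each candidate to consistent units, then evaluate M:
  silicon nitride: E = 298.5 GPa, ρ = 3284 kg/m³, cost = 108.0 $/kg
  silicon carbide: E = 427.0 GPa, ρ = 3160 kg/m³, cost = 50.71 $/kg
  alumina ceramic: E = 374.0 GPa, ρ = 3960 kg/m³, cost = 28.66 $/kg
  soda-lime glass: E = 72.39 GPa, ρ = 2450 kg/m³, cost = 1.620 $/kg
  copper: E = 126.9 GPa, ρ = 8960 kg/m³, cost = 6.300 $/kg
  soda-lime glass: M = 18.2 MN·m per $
  alumina ceramic: M = 3.30 MN·m per $
  silicon carbide: M = 2.66 MN·m per $
  copper: M = 2.25 MN·m per $
  silicon nitride: M = 0.842 MN·m per $
The maximum is for soda-lime glass.

soda-lime glass, M = 18.2 MN·m per $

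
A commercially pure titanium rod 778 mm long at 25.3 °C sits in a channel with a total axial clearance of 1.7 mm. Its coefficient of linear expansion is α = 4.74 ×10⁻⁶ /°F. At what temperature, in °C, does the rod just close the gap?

281 °C

α = 4.74×10⁻⁶/°F × 9/5 = 8.53×10⁻⁶/K.
α·L₀·ΔT = 1.7 mm ⇒ ΔT = 1.7 / (8.53×10⁻⁶ × 778.0) = 256.1 K.
T = 25.3 + 256.1 = 281.4 °C.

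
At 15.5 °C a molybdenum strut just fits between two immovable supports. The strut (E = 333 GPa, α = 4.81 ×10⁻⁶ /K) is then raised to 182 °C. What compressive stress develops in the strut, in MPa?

ΔT = 166.5 K. Constrained thermal stress σ = E·α·ΔT = 333.0×10³ MPa × 4.81×10⁻⁶ × 166.5 = 267 MPa (compressive).

267 MPa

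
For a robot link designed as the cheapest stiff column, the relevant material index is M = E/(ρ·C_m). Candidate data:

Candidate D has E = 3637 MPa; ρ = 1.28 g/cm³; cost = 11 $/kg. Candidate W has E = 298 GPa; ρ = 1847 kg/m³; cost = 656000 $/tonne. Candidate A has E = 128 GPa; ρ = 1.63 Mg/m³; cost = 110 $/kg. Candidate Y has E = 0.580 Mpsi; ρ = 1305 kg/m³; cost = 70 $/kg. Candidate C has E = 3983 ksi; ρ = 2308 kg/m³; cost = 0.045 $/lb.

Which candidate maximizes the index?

candidate C

Convert each candidate to consistent units, then evaluate M:
  candidate D: E = 3.637 GPa, ρ = 1280 kg/m³, cost = 11.00 $/kg
  candidate W: E = 298.0 GPa, ρ = 1847 kg/m³, cost = 656.0 $/kg
  candidate A: E = 128.0 GPa, ρ = 1630 kg/m³, cost = 110.0 $/kg
  candidate Y: E = 3.999 GPa, ρ = 1305 kg/m³, cost = 70.00 $/kg
  candidate C: E = 27.46 GPa, ρ = 2308 kg/m³, cost = 0.09921 $/kg
  candidate C: M = 120 MN·m per $
  candidate A: M = 0.714 MN·m per $
  candidate D: M = 0.258 MN·m per $
  candidate W: M = 0.246 MN·m per $
  candidate Y: M = 0.0438 MN·m per $
Candidate C has the largest M.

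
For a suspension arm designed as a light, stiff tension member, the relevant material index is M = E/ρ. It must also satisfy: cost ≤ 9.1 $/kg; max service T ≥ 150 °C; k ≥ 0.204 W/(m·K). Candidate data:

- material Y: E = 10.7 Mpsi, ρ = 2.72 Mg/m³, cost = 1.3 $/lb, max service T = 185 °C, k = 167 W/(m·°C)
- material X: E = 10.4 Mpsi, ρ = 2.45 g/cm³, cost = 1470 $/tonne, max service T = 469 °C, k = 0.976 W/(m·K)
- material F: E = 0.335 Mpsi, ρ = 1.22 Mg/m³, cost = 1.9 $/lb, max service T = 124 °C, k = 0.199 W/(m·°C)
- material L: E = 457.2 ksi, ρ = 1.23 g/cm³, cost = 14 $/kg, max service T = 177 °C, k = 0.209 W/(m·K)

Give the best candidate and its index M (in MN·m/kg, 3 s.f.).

Screen on constraints: cost ≤ 9.1 $/kg; max service T ≥ 150 °C; k ≥ 0.204 W/(m·K). Survivors: material Y, material X.
Normalizing units and computing the index:
  material Y: E = 73.77 GPa, ρ = 2720 kg/m³
  material X: E = 71.71 GPa, ρ = 2450 kg/m³
  material X: M = 29.3 MN·m/kg
  material Y: M = 27.1 MN·m/kg
The maximum is for material X.

material X, M = 29.3 MN·m/kg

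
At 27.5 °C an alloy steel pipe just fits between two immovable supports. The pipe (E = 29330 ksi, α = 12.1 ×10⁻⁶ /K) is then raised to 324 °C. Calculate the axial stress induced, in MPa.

726 MPa

E = 29330 ksi = 202.2 GPa.
ΔT = 296.5 K. Constrained thermal stress σ = E·α·ΔT = 202.2×10³ MPa × 12.1×10⁻⁶ × 296.5 = 726 MPa (compressive).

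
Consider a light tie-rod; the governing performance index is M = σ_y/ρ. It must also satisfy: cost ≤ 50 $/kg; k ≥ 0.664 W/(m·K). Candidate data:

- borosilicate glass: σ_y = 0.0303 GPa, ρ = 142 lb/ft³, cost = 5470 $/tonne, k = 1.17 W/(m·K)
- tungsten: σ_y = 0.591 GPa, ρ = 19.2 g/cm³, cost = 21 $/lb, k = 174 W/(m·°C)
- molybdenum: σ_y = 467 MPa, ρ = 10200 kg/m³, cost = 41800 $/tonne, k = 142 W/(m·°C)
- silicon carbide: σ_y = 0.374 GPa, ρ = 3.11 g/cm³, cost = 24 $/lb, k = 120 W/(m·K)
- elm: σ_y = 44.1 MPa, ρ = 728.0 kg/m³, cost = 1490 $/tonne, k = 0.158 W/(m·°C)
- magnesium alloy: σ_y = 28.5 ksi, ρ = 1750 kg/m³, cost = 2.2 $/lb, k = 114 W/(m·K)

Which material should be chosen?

Screen on constraints: cost ≤ 50 $/kg; k ≥ 0.664 W/(m·K). Survivors: borosilicate glass, tungsten, molybdenum, magnesium alloy.
Normalizing units and computing the index:
  borosilicate glass: σ_y = 30.30 MPa, ρ = 2275 kg/m³
  tungsten: σ_y = 591.0 MPa, ρ = 19200 kg/m³
  molybdenum: σ_y = 467.0 MPa, ρ = 10200 kg/m³
  magnesium alloy: σ_y = 196.5 MPa, ρ = 1750 kg/m³
  magnesium alloy: M = 112 kN·m/kg
  molybdenum: M = 45.8 kN·m/kg
  tungsten: M = 30.8 kN·m/kg
  borosilicate glass: M = 13.3 kN·m/kg
Highest index: magnesium alloy.

magnesium alloy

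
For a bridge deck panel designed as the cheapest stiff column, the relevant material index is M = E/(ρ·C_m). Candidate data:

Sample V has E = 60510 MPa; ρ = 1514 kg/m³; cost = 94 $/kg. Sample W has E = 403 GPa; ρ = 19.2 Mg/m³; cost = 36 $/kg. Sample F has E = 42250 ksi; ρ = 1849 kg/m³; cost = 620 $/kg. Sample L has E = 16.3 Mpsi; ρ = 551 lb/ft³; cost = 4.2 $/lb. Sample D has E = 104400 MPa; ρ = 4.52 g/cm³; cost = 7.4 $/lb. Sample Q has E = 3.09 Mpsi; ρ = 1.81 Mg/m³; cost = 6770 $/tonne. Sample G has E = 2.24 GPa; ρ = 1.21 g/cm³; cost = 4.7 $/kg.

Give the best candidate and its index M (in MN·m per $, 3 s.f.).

sample Q, M = 1.74 MN·m per $

Putting every candidate on a common basis:
  sample V: E = 60.51 GPa, ρ = 1514 kg/m³, cost = 94.00 $/kg
  sample W: E = 403.0 GPa, ρ = 19200 kg/m³, cost = 36.00 $/kg
  sample F: E = 291.3 GPa, ρ = 1849 kg/m³, cost = 620.0 $/kg
  sample L: E = 112.4 GPa, ρ = 8826 kg/m³, cost = 9.259 $/kg
  sample D: E = 104.4 GPa, ρ = 4520 kg/m³, cost = 16.31 $/kg
  sample Q: E = 21.30 GPa, ρ = 1810 kg/m³, cost = 6.770 $/kg
  sample G: E = 2.240 GPa, ρ = 1210 kg/m³, cost = 4.700 $/kg
  sample Q: M = 1.74 MN·m per $
  sample D: M = 1.42 MN·m per $
  sample L: M = 1.38 MN·m per $
  sample W: M = 0.583 MN·m per $
  sample V: M = 0.425 MN·m per $
  sample G: M = 0.394 MN·m per $
  sample F: M = 0.254 MN·m per $
Sample Q ranks first.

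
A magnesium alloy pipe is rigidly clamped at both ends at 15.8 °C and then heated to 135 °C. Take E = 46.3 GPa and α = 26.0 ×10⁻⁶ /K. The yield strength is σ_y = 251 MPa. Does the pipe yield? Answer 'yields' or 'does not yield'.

does not yield

ΔT = 119.2 K. Constrained thermal stress σ = E·α·ΔT = 46.30×10³ MPa × 26.0×10⁻⁶ × 119.2 = 143 MPa (compressive).
Compare to σ_y = 251 MPa: σ < σ_y, so it does not yield.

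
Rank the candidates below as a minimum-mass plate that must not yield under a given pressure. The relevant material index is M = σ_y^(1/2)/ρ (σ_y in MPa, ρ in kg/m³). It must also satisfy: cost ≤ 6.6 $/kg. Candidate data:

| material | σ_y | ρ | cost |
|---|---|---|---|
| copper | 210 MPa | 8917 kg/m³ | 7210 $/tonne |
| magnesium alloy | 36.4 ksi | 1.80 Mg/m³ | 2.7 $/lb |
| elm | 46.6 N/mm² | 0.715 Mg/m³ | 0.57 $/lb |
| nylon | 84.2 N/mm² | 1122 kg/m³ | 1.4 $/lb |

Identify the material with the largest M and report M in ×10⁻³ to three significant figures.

Screen on constraints: cost ≤ 6.6 $/kg. Survivors: magnesium alloy, elm, nylon.
Putting every candidate on a common basis:
  magnesium alloy: σ_y = 251.0 MPa, ρ = 1800 kg/m³
  elm: σ_y = 46.60 MPa, ρ = 715.0 kg/m³
  nylon: σ_y = 84.20 MPa, ρ = 1122 kg/m³
  elm: M = 9.55×10⁻³
  magnesium alloy: M = 8.80×10⁻³
  nylon: M = 8.18×10⁻³
The maximum is for elm.

elm, M = 9.55×10⁻³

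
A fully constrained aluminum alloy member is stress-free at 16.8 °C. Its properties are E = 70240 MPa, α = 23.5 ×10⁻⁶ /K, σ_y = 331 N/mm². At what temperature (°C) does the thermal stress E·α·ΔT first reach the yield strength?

217 °C

E = 70240 MPa = 70.24 GPa.
σ_y = 331 N/mm² = 331.0 MPa.
E·α·ΔT = 331.0 MPa ⇒ ΔT = 331.0 / (70.24×10³ × 23.5×10⁻⁶) = 200.5 K.
T = 16.8 + 200.5 = 217.3 °C.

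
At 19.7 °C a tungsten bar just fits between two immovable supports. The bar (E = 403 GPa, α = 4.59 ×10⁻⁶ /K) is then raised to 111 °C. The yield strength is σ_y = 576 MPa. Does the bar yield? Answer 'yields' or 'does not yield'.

ΔT = 91.30 K. Constrained thermal stress σ = E·α·ΔT = 403.0×10³ MPa × 4.59×10⁻⁶ × 91.30 = 169 MPa (compressive).
Compare to σ_y = 576 MPa: σ < σ_y, so it does not yield.

does not yield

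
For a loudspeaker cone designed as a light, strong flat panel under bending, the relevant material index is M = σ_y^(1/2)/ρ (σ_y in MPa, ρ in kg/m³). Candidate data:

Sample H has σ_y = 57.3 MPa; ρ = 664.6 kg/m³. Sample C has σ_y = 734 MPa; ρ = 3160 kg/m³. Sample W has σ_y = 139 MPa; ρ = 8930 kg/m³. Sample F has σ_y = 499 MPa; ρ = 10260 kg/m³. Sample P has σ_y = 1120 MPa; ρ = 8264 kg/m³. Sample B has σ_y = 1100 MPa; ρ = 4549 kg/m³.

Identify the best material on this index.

sample H

Per-candidate index values:
  sample H: M = 11.4×10⁻³
  sample C: M = 8.57×10⁻³
  sample B: M = 7.29×10⁻³
  sample P: M = 4.05×10⁻³
  sample F: M = 2.18×10⁻³
  sample W: M = 1.32×10⁻³
The maximum is for sample H.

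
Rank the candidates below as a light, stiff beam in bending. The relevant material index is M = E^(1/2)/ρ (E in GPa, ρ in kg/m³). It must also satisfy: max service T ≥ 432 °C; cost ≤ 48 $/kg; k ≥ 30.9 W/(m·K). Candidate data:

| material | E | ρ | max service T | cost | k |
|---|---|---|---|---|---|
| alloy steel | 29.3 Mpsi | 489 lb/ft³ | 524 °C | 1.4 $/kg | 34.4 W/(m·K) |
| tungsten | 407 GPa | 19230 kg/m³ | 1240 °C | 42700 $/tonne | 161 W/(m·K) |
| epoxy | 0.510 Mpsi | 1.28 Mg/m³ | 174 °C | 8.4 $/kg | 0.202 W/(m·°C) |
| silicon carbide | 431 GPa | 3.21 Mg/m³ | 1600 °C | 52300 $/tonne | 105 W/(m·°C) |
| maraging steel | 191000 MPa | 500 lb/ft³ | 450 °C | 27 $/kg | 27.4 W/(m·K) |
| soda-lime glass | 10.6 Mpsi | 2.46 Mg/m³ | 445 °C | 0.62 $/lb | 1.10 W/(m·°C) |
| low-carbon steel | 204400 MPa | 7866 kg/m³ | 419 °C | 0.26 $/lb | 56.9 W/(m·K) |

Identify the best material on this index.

Screen on constraints: max service T ≥ 432 °C; cost ≤ 48 $/kg; k ≥ 30.9 W/(m·K). Survivors: alloy steel, tungsten.
In SI units:
  alloy steel: E = 202.0 GPa, ρ = 7833 kg/m³
  tungsten: E = 407.0 GPa, ρ = 19230 kg/m³
  alloy steel: M = 1.81×10⁻³
  tungsten: M = 1.05×10⁻³
Highest index: alloy steel.

alloy steel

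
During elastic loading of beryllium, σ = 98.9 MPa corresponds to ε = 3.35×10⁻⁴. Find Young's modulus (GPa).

295 GPa

E = σ/ε = 98.9 MPa / 3.35×10⁻⁴ = 295200 MPa = 295 GPa.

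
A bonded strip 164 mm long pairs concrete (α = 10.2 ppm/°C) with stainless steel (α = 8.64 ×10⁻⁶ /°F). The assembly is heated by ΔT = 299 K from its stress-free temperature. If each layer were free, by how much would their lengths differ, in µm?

262 µm

stainless steel: α = 8.64×10⁻⁶/°F × 9/5 = 15.6×10⁻⁶/K.
Δα = |10.2 − 15.6|×10⁻⁶/K = 5.35×10⁻⁶/K.
ΔL_mismatch = Δα·L·ΔT = 5.35×10⁻⁶ × 164.0 mm × 299.0 K = 262 µm.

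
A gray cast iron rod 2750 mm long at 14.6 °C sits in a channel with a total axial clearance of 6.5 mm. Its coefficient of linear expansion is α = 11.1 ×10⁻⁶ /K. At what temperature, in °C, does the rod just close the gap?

α·L₀·ΔT = 6.5 mm ⇒ ΔT = 6.5 / (11.1×10⁻⁶ × 2750.0) = 212.9 K.
T = 14.6 + 212.9 = 227.5 °C.

228 °C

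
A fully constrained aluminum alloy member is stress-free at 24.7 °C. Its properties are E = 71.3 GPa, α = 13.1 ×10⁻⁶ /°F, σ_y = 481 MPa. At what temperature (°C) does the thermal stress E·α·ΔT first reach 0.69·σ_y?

222 °C

α = 13.1×10⁻⁶/°F × 9/5 = 23.6×10⁻⁶/K.
E·α·ΔT = 331.9 MPa ⇒ ΔT = 331.9 / (71.30×10³ × 23.6×10⁻⁶) = 197.4 K.
T = 24.7 + 197.4 = 222.1 °C.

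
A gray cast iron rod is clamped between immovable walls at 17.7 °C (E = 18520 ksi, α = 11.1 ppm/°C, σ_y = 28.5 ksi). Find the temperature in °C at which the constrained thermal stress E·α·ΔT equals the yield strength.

156 °C

E = 18520 ksi = 127.7 GPa.
σ_y = 28.5 ksi = 196.5 MPa.
E·α·ΔT = 196.5 MPa ⇒ ΔT = 196.5 / (127.7×10³ × 11.1×10⁻⁶) = 138.6 K.
T = 17.7 + 138.6 = 156.3 °C.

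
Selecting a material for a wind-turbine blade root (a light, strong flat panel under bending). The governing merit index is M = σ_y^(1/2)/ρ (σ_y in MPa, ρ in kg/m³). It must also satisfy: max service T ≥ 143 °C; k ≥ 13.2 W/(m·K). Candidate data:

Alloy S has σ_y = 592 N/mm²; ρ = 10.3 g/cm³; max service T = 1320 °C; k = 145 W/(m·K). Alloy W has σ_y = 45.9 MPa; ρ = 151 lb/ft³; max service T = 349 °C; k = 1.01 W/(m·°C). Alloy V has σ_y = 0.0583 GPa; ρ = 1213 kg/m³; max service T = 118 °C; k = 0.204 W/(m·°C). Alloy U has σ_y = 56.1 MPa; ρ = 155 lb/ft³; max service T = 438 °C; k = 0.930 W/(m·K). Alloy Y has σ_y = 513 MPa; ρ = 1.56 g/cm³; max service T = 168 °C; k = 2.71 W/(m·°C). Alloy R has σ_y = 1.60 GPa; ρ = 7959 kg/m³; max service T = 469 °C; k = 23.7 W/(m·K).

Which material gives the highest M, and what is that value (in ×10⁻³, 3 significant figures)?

Screen on constraints: max service T ≥ 143 °C; k ≥ 13.2 W/(m·K). Survivors: alloy S, alloy R.
In SI units:
  alloy S: σ_y = 592.0 MPa, ρ = 10300 kg/m³
  alloy R: σ_y = 1600 MPa, ρ = 7959 kg/m³
  alloy R: M = 5.03×10⁻³
  alloy S: M = 2.36×10⁻³
Highest index: alloy R.

alloy R, M = 5.03×10⁻³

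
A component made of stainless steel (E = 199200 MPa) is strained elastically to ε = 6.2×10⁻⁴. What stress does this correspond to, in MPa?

124 MPa

E = 199200 MPa = 199.2 GPa.
σ = E·ε = 199200 MPa × 6.2×10⁻⁴ = 124 MPa.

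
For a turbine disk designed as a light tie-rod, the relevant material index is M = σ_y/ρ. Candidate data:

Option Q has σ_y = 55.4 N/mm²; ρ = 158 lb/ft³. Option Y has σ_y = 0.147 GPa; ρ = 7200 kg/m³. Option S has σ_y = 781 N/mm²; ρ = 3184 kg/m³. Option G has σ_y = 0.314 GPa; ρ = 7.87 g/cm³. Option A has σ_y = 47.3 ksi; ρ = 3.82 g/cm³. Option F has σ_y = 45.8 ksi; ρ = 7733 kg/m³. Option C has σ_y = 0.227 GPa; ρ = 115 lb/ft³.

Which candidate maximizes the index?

Normalizing units and computing the index:
  option Q: σ_y = 55.40 MPa, ρ = 2531 kg/m³
  option Y: σ_y = 147.0 MPa, ρ = 7200 kg/m³
  option S: σ_y = 781.0 MPa, ρ = 3184 kg/m³
  option G: σ_y = 314.0 MPa, ρ = 7870 kg/m³
  option A: σ_y = 326.1 MPa, ρ = 3820 kg/m³
  option F: σ_y = 315.8 MPa, ρ = 7733 kg/m³
  option C: σ_y = 227.0 MPa, ρ = 1842 kg/m³
  option S: M = 245 kN·m/kg
  option C: M = 123 kN·m/kg
  option A: M = 85.4 kN·m/kg
  option F: M = 40.8 kN·m/kg
  option G: M = 39.9 kN·m/kg
  option Q: M = 21.9 kN·m/kg
  option Y: M = 20.4 kN·m/kg
Option S ranks first.

option S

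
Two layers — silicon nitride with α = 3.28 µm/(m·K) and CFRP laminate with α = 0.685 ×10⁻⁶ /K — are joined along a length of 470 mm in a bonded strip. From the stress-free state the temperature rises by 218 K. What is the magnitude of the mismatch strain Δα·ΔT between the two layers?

5.66×10⁻⁴

Δα = |3.28 − 0.685|×10⁻⁶/K = 2.59×10⁻⁶/K.
Mismatch strain = Δα·ΔT = 2.59×10⁻⁶ × 218.0 = 5.66×10⁻⁴.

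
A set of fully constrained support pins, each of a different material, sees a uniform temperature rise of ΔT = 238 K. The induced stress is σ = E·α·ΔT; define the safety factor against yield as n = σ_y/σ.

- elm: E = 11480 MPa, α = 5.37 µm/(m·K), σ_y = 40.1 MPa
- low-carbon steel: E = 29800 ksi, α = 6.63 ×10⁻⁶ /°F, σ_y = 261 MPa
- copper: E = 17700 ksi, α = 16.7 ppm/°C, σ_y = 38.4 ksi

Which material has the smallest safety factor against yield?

low-carbon steel

In consistent units (E in GPa, α in ×10⁻⁶/K, σ_y in MPa):
  elm: E = 11.48, α = 5.37, σ_y = 40.10 → σ = 14.7 MPa, n = 2.73
  low-carbon steel: E = 205.5, α = 11.9, σ_y = 261.0 → σ = 584 MPa, n = 0.447
  copper: E = 122.0, α = 16.7, σ_y = 264.8 → σ = 485 MPa, n = 0.546
Low-carbon steel has the lowest safety factor, n = 0.447.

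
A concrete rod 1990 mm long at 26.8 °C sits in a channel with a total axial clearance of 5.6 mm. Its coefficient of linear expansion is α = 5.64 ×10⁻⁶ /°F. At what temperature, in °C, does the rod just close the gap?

α = 5.64×10⁻⁶/°F × 9/5 = 10.2×10⁻⁶/K.
α·L₀·ΔT = 5.6 mm ⇒ ΔT = 5.6 / (10.2×10⁻⁶ × 1990.0) = 277.2 K.
T = 26.8 + 277.2 = 304.0 °C.

304 °C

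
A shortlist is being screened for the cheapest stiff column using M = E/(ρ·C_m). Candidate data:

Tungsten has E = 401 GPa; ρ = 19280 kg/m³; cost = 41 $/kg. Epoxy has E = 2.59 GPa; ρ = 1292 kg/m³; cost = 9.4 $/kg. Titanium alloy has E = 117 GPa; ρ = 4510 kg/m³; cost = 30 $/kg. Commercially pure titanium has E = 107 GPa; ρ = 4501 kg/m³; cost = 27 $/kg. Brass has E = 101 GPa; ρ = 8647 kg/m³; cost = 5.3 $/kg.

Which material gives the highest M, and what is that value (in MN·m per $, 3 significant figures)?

brass, M = 2.20 MN·m per $

Computing M directly (units already consistent):
  brass: M = 2.20 MN·m per $
  commercially pure titanium: M = 0.880 MN·m per $
  titanium alloy: M = 0.865 MN·m per $
  tungsten: M = 0.507 MN·m per $
  epoxy: M = 0.213 MN·m per $
Brass ranks first.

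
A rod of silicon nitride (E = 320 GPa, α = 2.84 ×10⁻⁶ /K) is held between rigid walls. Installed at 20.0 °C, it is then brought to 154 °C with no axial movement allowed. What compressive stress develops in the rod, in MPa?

122 MPa

ΔT = 134.0 K. Constrained thermal stress σ = E·α·ΔT = 320.0×10³ MPa × 2.84×10⁻⁶ × 134.0 = 122 MPa (compressive).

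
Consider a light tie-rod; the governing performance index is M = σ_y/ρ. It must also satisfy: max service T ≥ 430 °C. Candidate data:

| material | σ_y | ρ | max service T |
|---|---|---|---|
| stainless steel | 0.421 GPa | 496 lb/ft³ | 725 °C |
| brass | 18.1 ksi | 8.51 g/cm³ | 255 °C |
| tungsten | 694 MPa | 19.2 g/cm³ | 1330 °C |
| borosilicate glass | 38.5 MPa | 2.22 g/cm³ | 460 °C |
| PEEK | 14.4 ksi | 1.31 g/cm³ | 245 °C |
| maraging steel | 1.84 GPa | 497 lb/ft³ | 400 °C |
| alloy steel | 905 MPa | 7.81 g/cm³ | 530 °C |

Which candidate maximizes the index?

alloy steel

Screen on constraints: max service T ≥ 430 °C. Survivors: stainless steel, tungsten, borosilicate glass, alloy steel.
Convert each candidate to consistent units, then evaluate M:
  stainless steel: σ_y = 421.0 MPa, ρ = 7945 kg/m³
  tungsten: σ_y = 694.0 MPa, ρ = 19200 kg/m³
  borosilicate glass: σ_y = 38.50 MPa, ρ = 2220 kg/m³
  alloy steel: σ_y = 905.0 MPa, ρ = 7810 kg/m³
  alloy steel: M = 116 kN·m/kg
  stainless steel: M = 53.0 kN·m/kg
  tungsten: M = 36.1 kN·m/kg
  borosilicate glass: M = 17.3 kN·m/kg
Highest index: alloy steel.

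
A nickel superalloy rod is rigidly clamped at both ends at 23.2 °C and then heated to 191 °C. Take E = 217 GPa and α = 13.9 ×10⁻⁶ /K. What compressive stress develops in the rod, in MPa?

506 MPa

ΔT = 167.8 K. Constrained thermal stress σ = E·α·ΔT = 217.0×10³ MPa × 13.9×10⁻⁶ × 167.8 = 506 MPa (compressive).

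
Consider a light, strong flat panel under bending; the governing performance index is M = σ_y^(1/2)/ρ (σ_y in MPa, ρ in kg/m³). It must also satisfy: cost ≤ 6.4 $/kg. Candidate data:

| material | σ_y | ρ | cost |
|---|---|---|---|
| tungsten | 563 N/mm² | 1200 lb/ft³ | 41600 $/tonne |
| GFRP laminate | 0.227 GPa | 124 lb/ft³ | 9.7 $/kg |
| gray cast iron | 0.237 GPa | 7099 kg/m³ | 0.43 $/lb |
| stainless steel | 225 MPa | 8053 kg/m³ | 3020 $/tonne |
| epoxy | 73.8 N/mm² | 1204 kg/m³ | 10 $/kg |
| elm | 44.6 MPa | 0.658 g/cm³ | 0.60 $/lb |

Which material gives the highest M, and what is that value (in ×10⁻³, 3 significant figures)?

Screen on constraints: cost ≤ 6.4 $/kg. Survivors: gray cast iron, stainless steel, elm.
Convert each candidate to consistent units, then evaluate M:
  gray cast iron: σ_y = 237.0 MPa, ρ = 7099 kg/m³
  stainless steel: σ_y = 225.0 MPa, ρ = 8053 kg/m³
  elm: σ_y = 44.60 MPa, ρ = 658.0 kg/m³
  elm: M = 10.1×10⁻³
  gray cast iron: M = 2.17×10⁻³
  stainless steel: M = 1.86×10⁻³
Elm ranks first.

elm, M = 10.1×10⁻³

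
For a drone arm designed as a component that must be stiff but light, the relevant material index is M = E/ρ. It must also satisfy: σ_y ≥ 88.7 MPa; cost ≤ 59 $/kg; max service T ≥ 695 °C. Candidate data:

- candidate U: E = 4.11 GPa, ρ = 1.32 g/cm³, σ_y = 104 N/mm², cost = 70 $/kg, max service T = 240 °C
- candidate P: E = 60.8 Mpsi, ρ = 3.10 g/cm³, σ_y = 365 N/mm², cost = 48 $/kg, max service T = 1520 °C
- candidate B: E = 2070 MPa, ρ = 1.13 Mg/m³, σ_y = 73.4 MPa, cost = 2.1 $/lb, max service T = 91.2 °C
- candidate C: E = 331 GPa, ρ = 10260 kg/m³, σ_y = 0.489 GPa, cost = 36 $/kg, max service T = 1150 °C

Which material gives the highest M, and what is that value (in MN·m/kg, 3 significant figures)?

candidate P, M = 135 MN·m/kg

Screen on constraints: σ_y ≥ 88.7 MPa; cost ≤ 59 $/kg; max service T ≥ 695 °C. Survivors: candidate P, candidate C.
Putting every candidate on a common basis:
  candidate P: E = 419.2 GPa, ρ = 3100 kg/m³
  candidate C: E = 331.0 GPa, ρ = 10260 kg/m³
  candidate P: M = 135 MN·m/kg
  candidate C: M = 32.3 MN·m/kg
Highest index: candidate P.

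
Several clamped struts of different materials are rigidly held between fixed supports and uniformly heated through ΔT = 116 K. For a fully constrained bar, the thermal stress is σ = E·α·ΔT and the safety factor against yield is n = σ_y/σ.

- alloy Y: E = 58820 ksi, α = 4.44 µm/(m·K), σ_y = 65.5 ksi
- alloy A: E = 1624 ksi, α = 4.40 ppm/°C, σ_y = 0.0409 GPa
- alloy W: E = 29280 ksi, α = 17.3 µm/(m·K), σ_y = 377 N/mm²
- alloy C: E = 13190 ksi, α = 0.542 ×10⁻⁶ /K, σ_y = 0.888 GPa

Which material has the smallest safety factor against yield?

In consistent units (E in GPa, α in ×10⁻⁶/K, σ_y in MPa):
  alloy Y: E = 405.5, α = 4.44, σ_y = 451.6 → σ = 209 MPa, n = 2.16
  alloy A: E = 11.20, α = 4.40, σ_y = 40.90 → σ = 5.71 MPa, n = 7.16
  alloy W: E = 201.9, α = 17.3, σ_y = 377.0 → σ = 405 MPa, n = 0.931
  alloy C: E = 90.94, α = 0.542, σ_y = 888.0 → σ = 5.72 MPa, n = 155
Alloy W has the lowest safety factor, n = 0.931.

alloy W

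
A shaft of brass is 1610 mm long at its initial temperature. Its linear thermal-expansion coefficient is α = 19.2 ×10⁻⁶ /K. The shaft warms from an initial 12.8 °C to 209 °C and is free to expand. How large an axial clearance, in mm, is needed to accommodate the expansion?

6.06 mm

ΔT = 209 − 12.8 = 196.2 K.
ΔL = α·L₀·ΔT = 19.2×10⁻⁶ × 1610 mm × 196.2 K = 6.06 mm.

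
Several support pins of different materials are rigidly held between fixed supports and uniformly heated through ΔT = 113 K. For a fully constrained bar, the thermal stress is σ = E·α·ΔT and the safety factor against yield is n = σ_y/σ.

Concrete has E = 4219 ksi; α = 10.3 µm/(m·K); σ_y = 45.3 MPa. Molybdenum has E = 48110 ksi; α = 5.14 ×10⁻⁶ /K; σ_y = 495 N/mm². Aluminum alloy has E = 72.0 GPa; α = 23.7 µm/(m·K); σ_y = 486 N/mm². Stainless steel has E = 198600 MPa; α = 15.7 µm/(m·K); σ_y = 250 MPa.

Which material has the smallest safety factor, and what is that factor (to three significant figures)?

stainless steel, n = 0.710

In consistent units (E in GPa, α in ×10⁻⁶/K, σ_y in MPa):
  concrete: E = 29.09, α = 10.3, σ_y = 45.30 → σ = 33.9 MPa, n = 1.34
  molybdenum: E = 331.7, α = 5.14, σ_y = 495.0 → σ = 193 MPa, n = 2.57
  aluminum alloy: E = 72.00, α = 23.7, σ_y = 486.0 → σ = 193 MPa, n = 2.52
  stainless steel: E = 198.6, α = 15.7, σ_y = 250.0 → σ = 352 MPa, n = 0.710
Stainless steel has the lowest safety factor, n = 0.710.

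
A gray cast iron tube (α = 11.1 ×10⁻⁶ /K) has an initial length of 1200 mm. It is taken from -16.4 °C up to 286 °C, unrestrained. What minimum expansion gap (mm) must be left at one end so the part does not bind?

ΔT = 286 − (-16.4) = 302.4 K.
ΔL = α·L₀·ΔT = 11.1×10⁻⁶ × 1200 mm × 302.4 K = 4.03 mm.

4.03 mm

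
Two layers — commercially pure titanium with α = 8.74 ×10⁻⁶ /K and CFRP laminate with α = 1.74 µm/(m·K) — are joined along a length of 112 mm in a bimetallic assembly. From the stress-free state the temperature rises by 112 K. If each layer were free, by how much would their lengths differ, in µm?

Δα = |8.74 − 1.74|×10⁻⁶/K = 7.00×10⁻⁶/K.
ΔL_mismatch = Δα·L·ΔT = 7.00×10⁻⁶ × 112.0 mm × 112.0 K = 87.8 µm.

87.8 µm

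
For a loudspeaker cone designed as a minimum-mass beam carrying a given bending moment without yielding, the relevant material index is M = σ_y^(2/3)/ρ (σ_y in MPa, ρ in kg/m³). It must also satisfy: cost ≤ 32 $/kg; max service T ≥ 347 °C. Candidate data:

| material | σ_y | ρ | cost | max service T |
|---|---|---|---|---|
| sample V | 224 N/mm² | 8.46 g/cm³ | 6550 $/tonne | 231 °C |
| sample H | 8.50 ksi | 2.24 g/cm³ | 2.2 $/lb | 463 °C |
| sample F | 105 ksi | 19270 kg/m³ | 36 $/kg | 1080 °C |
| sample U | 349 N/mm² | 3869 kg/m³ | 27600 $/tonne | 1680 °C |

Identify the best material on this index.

Screen on constraints: cost ≤ 32 $/kg; max service T ≥ 347 °C. Survivors: sample H, sample U.
After converting to SI:
  sample H: σ_y = 58.61 MPa, ρ = 2240 kg/m³
  sample U: σ_y = 349.0 MPa, ρ = 3869 kg/m³
  sample U: M = 12.8×10⁻³
  sample H: M = 6.74×10⁻³
Sample U has the largest M.

sample U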